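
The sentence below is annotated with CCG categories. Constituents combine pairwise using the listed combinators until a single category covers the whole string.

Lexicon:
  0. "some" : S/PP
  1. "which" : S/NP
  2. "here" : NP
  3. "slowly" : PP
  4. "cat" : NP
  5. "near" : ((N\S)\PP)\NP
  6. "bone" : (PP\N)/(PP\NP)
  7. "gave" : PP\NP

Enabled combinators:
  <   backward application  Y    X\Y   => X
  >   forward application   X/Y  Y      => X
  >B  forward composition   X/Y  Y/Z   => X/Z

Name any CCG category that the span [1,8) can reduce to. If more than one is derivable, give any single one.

PP

[0,8] S   >
  [0,1] "some" : S/PP
  [1,8] PP   <
    [1,6] N   <
      [1,3] S   >
        [1,2] "which" : S/NP
        [2,3] "here" : NP
      [3,6] N\S   <
        [3,4] "slowly" : PP
        [4,6] (N\S)\PP   <
          [4,5] "cat" : NP
          [5,6] "near" : ((N\S)\PP)\NP
    [6,8] PP\N   >
      [6,7] "bone" : (PP\N)/(PP\NP)
      [7,8] "gave" : PP\NP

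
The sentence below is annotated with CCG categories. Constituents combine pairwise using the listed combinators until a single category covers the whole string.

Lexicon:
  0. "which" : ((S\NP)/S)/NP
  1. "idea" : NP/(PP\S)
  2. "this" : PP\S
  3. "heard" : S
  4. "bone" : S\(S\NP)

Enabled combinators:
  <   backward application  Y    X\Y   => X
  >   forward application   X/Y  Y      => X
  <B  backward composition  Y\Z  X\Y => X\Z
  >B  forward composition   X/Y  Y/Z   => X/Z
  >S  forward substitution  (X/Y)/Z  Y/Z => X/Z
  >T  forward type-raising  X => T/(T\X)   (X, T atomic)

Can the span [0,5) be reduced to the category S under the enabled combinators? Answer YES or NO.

[0,5] S   <
  [0,4] S\NP   >
    [0,3] (S\NP)/S   >
      [0,1] "which" : ((S\NP)/S)/NP
      [1,3] NP   >
        [1,2] "idea" : NP/(PP\S)
        [2,3] "this" : PP\S
    [3,4] "heard" : S
  [4,5] "bone" : S\(S\NP)

YES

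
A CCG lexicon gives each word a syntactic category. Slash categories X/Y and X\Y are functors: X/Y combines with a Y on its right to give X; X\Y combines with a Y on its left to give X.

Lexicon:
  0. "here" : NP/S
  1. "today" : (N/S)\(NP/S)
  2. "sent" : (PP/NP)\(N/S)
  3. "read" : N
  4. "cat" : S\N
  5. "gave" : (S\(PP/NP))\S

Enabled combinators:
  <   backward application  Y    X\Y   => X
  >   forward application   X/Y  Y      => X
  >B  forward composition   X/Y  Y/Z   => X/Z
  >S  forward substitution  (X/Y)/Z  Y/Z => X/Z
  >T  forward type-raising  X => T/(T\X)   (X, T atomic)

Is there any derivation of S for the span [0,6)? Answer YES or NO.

[0,6] S   <
  [0,3] PP/NP   <
    [0,2] N/S   <
      [0,1] "here" : NP/S
      [1,2] "today" : (N/S)\(NP/S)
    [2,3] "sent" : (PP/NP)\(N/S)
  [3,6] S\(PP/NP)   <
    [3,5] S   >
      [3,4] S/(S\N)   >T
        [3,4] "read" : N
      [4,5] "cat" : S\N
    [5,6] "gave" : (S\(PP/NP))\S

YES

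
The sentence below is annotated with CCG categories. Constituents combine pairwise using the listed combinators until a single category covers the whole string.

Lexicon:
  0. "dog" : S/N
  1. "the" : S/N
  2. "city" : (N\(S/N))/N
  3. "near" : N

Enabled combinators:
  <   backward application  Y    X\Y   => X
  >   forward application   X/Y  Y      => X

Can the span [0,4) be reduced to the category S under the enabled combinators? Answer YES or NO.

[0,4] S   >
  [0,1] "dog" : S/N
  [1,4] N   <
    [1,2] "the" : S/N
    [2,4] N\(S/N)   >
      [2,3] "city" : (N\(S/N))/N
      [3,4] "near" : N

YES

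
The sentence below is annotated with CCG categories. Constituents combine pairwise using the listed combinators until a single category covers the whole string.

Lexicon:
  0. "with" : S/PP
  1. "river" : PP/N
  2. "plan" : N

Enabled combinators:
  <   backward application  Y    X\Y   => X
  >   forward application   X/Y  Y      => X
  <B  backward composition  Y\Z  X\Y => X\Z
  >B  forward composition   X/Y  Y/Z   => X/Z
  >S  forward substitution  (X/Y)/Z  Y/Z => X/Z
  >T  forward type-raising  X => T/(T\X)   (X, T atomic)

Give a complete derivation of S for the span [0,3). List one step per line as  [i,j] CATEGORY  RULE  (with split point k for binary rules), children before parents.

[0,1] S/PP  lex  "with"
[1,2] PP/N  lex  "river"
[0,2] S/N  >B  k=1
[2,3] N  lex  "plan"
[0,3] S  >  k=2

[0,3] S   >
  [0,2] S/N   >B
    [0,1] "with" : S/PP
    [1,2] "river" : PP/N
  [2,3] "plan" : N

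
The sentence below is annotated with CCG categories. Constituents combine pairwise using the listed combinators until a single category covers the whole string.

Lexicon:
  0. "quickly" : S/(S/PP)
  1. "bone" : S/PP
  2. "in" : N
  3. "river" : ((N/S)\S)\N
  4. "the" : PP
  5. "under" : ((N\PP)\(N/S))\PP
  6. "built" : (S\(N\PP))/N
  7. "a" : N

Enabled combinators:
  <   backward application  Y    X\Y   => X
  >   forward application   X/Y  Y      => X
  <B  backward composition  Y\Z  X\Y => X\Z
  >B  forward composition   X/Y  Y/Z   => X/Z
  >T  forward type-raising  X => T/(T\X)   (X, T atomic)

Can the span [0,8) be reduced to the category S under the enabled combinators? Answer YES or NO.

[0,8] S   <
  [0,6] N\PP   <
    [0,4] N/S   <
      [0,2] S   >
        [0,1] "quickly" : S/(S/PP)
        [1,2] "bone" : S/PP
      [2,4] (N/S)\S   <
        [2,3] "in" : N
        [3,4] "river" : ((N/S)\S)\N
    [4,6] (N\PP)\(N/S)   <
      [4,5] "the" : PP
      [5,6] "under" : ((N\PP)\(N/S))\PP
  [6,8] S\(N\PP)   >
    [6,7] "built" : (S\(N\PP))/N
    [7,8] "a" : N

YES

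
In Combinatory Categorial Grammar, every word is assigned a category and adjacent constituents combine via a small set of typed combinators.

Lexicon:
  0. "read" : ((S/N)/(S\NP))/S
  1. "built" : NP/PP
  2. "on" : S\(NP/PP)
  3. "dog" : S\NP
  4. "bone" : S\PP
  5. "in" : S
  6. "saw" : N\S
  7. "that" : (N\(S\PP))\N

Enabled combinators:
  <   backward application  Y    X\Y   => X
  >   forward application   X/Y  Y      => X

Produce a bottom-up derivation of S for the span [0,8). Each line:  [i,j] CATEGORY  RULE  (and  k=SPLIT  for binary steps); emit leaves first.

[0,1] ((S/N)/(S\NP))/S  lex  "read"
[1,2] NP/PP  lex  "built"
[2,3] S\(NP/PP)  lex  "on"
[1,3] S  <  k=2
[0,3] (S/N)/(S\NP)  >  k=1
[3,4] S\NP  lex  "dog"
[0,4] S/N  >  k=3
[4,5] S\PP  lex  "bone"
[5,6] S  lex  "in"
[6,7] N\S  lex  "saw"
[5,7] N  <  k=6
[7,8] (N\(S\PP))\N  lex  "that"
[5,8] N\(S\PP)  <  k=7
[4,8] N  <  k=5
[0,8] S  >  k=4

[0,8] S   >
  [0,4] S/N   >
    [0,3] (S/N)/(S\NP)   >
      [0,1] "read" : ((S/N)/(S\NP))/S
      [1,3] S   <
        [1,2] "built" : NP/PP
        [2,3] "on" : S\(NP/PP)
    [3,4] "dog" : S\NP
  [4,8] N   <
    [4,5] "bone" : S\PP
    [5,8] N\(S\PP)   <
      [5,7] N   <
        [5,6] "in" : S
        [6,7] "saw" : N\S
      [7,8] "that" : (N\(S\PP))\N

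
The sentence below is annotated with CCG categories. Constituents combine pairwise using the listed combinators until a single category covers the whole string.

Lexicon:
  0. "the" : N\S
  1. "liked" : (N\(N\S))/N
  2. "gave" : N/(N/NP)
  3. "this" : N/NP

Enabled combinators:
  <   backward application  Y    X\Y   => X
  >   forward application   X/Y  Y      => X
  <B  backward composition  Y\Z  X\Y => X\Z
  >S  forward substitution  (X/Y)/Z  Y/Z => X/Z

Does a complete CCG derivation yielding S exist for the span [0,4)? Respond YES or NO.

NO

N\S (N\(N\S))/N N/(N/NP) N/NP
CKY chart[0,4] = {N}; S ∉ chart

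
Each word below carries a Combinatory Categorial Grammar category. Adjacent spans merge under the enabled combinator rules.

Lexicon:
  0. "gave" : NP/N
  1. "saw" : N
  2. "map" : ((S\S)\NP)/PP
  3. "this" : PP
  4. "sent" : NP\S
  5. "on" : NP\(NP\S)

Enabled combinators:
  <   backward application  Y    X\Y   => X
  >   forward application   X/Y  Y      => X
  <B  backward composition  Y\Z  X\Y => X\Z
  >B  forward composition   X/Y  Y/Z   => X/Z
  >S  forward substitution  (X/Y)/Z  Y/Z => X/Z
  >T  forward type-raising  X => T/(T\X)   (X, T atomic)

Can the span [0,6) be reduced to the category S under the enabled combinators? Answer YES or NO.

NO

NP/N N ((S\S)\NP)/PP PP NP\S NP\(NP\S)
CKY chart[0,6] = {N/(N\NP), NP, NP/(NP\NP), PP/(PP\NP), S/(S\NP)}; S ∉ chart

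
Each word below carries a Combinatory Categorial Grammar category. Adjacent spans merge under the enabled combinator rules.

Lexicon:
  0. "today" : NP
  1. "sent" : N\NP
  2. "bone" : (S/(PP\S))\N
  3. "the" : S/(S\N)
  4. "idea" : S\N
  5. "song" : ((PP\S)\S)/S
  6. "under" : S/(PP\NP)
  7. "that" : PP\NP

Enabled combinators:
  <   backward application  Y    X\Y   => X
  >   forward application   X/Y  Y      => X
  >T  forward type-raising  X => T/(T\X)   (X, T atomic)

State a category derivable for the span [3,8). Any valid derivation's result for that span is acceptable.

PP\S

[0,8] S   >
  [0,3] S/(PP\S)   <
    [0,2] N   >
      [0,1] N/(N\NP)   >T
        [0,1] "today" : NP
      [1,2] "sent" : N\NP
    [2,3] "bone" : (S/(PP\S))\N
  [3,8] PP\S   <
    [3,5] S   >
      [3,4] "the" : S/(S\N)
      [4,5] "idea" : S\N
    [5,8] (PP\S)\S   >
      [5,6] "song" : ((PP\S)\S)/S
      [6,8] S   >
        [6,7] "under" : S/(PP\NP)
        [7,8] "that" : PP\NP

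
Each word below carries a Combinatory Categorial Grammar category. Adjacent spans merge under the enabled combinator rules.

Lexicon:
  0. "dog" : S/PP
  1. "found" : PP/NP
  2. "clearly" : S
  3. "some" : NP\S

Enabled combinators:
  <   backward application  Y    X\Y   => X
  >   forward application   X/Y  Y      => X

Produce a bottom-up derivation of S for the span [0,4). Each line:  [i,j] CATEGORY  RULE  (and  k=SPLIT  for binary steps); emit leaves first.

[0,4] S   >
  [0,1] "dog" : S/PP
  [1,4] PP   >
    [1,2] "found" : PP/NP
    [2,4] NP   <
      [2,3] "clearly" : S
      [3,4] "some" : NP\S

[0,1] S/PP  lex  "dog"
[1,2] PP/NP  lex  "found"
[2,3] S  lex  "clearly"
[3,4] NP\S  lex  "some"
[2,4] NP  <  k=3
[1,4] PP  >  k=2
[0,4] S  >  k=1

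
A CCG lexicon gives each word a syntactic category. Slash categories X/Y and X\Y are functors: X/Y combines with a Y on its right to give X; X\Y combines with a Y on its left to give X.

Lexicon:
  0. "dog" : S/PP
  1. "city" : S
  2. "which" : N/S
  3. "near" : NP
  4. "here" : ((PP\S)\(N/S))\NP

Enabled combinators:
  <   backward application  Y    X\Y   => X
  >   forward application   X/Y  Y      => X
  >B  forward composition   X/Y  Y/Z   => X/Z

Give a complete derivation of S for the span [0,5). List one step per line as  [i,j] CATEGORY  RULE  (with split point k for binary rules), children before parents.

[0,1] S/PP  lex  "dog"
[1,2] S  lex  "city"
[2,3] N/S  lex  "which"
[3,4] NP  lex  "near"
[4,5] ((PP\S)\(N/S))\NP  lex  "here"
[3,5] (PP\S)\(N/S)  <  k=4
[2,5] PP\S  <  k=3
[1,5] PP  <  k=2
[0,5] S  >  k=1

[0,5] S   >
  [0,1] "dog" : S/PP
  [1,5] PP   <
    [1,2] "city" : S
    [2,5] PP\S   <
      [2,3] "which" : N/S
      [3,5] (PP\S)\(N/S)   <
        [3,4] "near" : NP
        [4,5] "here" : ((PP\S)\(N/S))\NP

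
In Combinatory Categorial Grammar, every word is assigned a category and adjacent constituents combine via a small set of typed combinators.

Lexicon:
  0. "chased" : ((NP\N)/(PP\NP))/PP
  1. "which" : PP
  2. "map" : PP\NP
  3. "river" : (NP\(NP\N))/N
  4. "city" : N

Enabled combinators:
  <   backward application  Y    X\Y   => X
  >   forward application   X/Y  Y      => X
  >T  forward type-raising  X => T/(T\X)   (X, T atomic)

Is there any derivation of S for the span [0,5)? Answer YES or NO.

NO

((NP\N)/(PP\NP))/PP PP PP\NP (NP\(NP\N))/N N
CKY chart[0,5] = {N/(N\NP), NP, NP/(NP\NP), PP/(PP\NP), S/(S\NP)}; S ∉ chart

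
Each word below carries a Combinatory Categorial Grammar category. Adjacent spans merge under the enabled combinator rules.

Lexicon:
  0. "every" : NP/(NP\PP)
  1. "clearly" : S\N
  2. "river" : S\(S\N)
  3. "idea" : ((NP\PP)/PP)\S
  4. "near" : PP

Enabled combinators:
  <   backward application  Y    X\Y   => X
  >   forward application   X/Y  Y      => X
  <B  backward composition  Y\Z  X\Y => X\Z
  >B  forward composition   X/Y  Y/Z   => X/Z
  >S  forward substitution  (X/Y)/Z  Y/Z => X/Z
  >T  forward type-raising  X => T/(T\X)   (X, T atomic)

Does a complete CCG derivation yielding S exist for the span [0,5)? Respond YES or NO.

NP/(NP\PP) S\N S\(S\N) ((NP\PP)/PP)\S PP
CKY chart[0,5] = {N/(N\NP), NP, NP/(NP\NP), NP/(PP\PP), PP/(PP\NP), S/(S\NP)}; S ∉ chart

NO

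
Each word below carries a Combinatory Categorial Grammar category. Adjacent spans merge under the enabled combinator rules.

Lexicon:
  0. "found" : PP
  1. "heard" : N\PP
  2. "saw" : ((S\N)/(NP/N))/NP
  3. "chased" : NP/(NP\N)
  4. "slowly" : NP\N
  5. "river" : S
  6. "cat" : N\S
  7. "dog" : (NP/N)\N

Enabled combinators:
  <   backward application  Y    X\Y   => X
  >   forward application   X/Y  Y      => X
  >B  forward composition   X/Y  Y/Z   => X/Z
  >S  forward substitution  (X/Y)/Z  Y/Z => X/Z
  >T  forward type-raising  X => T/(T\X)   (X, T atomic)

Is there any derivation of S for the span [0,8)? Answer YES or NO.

[0,8] S   <
  [0,2] N   >
    [0,1] N/(N\PP)   >T
      [0,1] "found" : PP
    [1,2] "heard" : N\PP
  [2,8] S\N   >
    [2,5] (S\N)/(NP/N)   >
      [2,3] "saw" : ((S\N)/(NP/N))/NP
      [3,5] NP   >
        [3,4] "chased" : NP/(NP\N)
        [4,5] "slowly" : NP\N
    [5,8] NP/N   <
      [5,7] N   >
        [5,6] N/(N\S)   >T
          [5,6] "river" : S
        [6,7] "cat" : N\S
      [7,8] "dog" : (NP/N)\N

YES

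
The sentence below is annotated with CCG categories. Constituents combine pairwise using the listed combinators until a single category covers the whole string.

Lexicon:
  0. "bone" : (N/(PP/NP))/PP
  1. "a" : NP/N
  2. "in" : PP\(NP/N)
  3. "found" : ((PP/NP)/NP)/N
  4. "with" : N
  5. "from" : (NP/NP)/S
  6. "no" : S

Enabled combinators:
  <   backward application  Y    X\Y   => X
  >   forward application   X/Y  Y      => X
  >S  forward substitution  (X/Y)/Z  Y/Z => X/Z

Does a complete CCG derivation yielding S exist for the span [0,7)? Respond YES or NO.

(N/(PP/NP))/PP NP/N PP\(NP/N) ((PP/NP)/NP)/N N (NP/NP)/S S
CKY chart[0,7] = {N}; S ∉ chart

NO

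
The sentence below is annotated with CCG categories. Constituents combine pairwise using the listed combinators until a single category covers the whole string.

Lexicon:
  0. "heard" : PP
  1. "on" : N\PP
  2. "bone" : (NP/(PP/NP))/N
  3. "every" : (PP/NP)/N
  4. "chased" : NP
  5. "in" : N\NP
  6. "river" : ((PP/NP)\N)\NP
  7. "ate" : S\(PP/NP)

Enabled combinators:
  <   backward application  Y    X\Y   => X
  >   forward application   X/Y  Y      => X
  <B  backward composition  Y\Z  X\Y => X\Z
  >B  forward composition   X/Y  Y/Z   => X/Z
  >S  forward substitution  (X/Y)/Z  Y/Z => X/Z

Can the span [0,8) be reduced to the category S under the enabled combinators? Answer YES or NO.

[0,8] S   <
  [0,2] N   <
    [0,1] "heard" : PP
    [1,2] "on" : N\PP
  [2,8] S\N   <B
    [2,7] (PP/NP)\N   <
      [2,6] NP   >
        [2,4] NP/N   >S
          [2,3] "bone" : (NP/(PP/NP))/N
          [3,4] "every" : (PP/NP)/N
        [4,6] N   <
          [4,5] "chased" : NP
          [5,6] "in" : N\NP
      [6,7] "river" : ((PP/NP)\N)\NP
    [7,8] "ate" : S\(PP/NP)

YES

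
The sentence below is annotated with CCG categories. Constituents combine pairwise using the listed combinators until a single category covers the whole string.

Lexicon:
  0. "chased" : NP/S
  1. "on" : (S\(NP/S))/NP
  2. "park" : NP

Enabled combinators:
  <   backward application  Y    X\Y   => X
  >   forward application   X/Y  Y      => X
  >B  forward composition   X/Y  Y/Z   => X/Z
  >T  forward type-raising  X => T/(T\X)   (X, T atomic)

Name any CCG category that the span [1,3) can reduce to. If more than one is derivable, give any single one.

S\(NP/S)

[0,3] S   <
  [0,1] "chased" : NP/S
  [1,3] S\(NP/S)   >
    [1,2] "on" : (S\(NP/S))/NP
    [2,3] "park" : NP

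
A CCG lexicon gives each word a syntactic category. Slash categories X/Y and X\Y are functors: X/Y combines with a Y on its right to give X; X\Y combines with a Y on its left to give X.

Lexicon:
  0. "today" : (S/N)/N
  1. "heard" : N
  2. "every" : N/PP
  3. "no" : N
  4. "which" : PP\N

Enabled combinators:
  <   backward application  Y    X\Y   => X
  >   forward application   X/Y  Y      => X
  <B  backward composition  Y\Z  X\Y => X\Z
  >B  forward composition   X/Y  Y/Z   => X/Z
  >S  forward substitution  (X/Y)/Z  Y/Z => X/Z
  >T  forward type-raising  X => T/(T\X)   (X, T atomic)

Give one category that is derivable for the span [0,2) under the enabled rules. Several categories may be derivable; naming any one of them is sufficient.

[0,5] S   >
  [0,2] S/N   >
    [0,1] "today" : (S/N)/N
    [1,2] "heard" : N
  [2,5] N   >
    [2,3] "every" : N/PP
    [3,5] PP   >
      [3,4] PP/(PP\N)   >T
        [3,4] "no" : N
      [4,5] "which" : PP\N

S/N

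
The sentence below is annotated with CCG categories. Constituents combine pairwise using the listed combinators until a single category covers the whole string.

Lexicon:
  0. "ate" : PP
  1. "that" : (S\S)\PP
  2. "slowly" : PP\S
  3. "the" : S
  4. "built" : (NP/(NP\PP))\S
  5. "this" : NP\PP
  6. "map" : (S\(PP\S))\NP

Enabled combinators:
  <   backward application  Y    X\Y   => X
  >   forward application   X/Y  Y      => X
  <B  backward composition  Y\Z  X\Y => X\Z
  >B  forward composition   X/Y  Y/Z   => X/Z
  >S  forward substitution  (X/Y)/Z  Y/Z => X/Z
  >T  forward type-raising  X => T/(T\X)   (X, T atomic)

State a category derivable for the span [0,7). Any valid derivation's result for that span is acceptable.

S

[0,7] S   <
  [0,3] PP\S   <B
    [0,2] S\S   <
      [0,1] "ate" : PP
      [1,2] "that" : (S\S)\PP
    [2,3] "slowly" : PP\S
  [3,7] S\(PP\S)   <
    [3,6] NP   >
      [3,5] NP/(NP\PP)   <
        [3,4] "the" : S
        [4,5] "built" : (NP/(NP\PP))\S
      [5,6] "this" : NP\PP
    [6,7] "map" : (S\(PP\S))\NP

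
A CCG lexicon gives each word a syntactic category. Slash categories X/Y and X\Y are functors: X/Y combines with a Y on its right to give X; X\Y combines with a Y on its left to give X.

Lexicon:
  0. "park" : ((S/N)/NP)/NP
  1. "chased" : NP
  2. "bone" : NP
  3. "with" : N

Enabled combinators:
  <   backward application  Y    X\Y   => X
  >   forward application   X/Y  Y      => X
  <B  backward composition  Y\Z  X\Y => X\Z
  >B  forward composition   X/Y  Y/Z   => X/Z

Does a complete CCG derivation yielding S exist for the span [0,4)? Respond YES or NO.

[0,4] S   >
  [0,3] S/N   >
    [0,2] (S/N)/NP   >
      [0,1] "park" : ((S/N)/NP)/NP
      [1,2] "chased" : NP
    [2,3] "bone" : NP
  [3,4] "with" : N

YES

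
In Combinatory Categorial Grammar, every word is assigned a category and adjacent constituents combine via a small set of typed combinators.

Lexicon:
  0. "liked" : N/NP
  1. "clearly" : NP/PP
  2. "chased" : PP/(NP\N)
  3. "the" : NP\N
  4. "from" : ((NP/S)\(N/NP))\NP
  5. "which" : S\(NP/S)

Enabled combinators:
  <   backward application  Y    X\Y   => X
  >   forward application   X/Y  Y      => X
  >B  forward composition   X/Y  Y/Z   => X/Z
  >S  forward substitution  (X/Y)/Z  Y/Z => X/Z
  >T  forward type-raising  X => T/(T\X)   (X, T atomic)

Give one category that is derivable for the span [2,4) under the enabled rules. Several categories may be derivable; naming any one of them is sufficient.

[0,6] S   <
  [0,5] NP/S   <
    [0,1] "liked" : N/NP
    [1,5] (NP/S)\(N/NP)   <
      [1,4] NP   >
        [1,2] "clearly" : NP/PP
        [2,4] PP   >
          [2,3] "chased" : PP/(NP\N)
          [3,4] "the" : NP\N
      [4,5] "from" : ((NP/S)\(N/NP))\NP
  [5,6] "which" : S\(NP/S)

PP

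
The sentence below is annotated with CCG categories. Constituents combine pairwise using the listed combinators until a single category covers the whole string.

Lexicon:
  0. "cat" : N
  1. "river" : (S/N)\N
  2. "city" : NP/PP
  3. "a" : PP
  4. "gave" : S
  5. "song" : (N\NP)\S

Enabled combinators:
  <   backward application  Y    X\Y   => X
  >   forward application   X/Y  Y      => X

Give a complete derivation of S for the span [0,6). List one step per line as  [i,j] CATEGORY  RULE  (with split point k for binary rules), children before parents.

[0,6] S   >
  [0,2] S/N   <
    [0,1] "cat" : N
    [1,2] "river" : (S/N)\N
  [2,6] N   <
    [2,4] NP   >
      [2,3] "city" : NP/PP
      [3,4] "a" : PP
    [4,6] N\NP   <
      [4,5] "gave" : S
      [5,6] "song" : (N\NP)\S

[0,1] N  lex  "cat"
[1,2] (S/N)\N  lex  "river"
[0,2] S/N  <  k=1
[2,3] NP/PP  lex  "city"
[3,4] PP  lex  "a"
[2,4] NP  >  k=3
[4,5] S  lex  "gave"
[5,6] (N\NP)\S  lex  "song"
[4,6] N\NP  <  k=5
[2,6] N  <  k=4
[0,6] S  >  k=2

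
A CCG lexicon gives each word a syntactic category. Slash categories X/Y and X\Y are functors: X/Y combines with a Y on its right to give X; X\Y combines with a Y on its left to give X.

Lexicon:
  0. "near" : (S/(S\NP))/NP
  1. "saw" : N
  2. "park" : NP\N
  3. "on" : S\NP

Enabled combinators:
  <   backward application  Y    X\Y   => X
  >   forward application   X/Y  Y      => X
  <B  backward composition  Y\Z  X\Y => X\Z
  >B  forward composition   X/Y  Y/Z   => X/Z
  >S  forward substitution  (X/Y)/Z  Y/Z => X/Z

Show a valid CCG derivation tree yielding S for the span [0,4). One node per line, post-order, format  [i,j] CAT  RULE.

[0,4] S   >
  [0,3] S/(S\NP)   >
    [0,1] "near" : (S/(S\NP))/NP
    [1,3] NP   <
      [1,2] "saw" : N
      [2,3] "park" : NP\N
  [3,4] "on" : S\NP

[0,1] (S/(S\NP))/NP  lex  "near"
[1,2] N  lex  "saw"
[2,3] NP\N  lex  "park"
[1,3] NP  <  k=2
[0,3] S/(S\NP)  >  k=1
[3,4] S\NP  lex  "on"
[0,4] S  >  k=3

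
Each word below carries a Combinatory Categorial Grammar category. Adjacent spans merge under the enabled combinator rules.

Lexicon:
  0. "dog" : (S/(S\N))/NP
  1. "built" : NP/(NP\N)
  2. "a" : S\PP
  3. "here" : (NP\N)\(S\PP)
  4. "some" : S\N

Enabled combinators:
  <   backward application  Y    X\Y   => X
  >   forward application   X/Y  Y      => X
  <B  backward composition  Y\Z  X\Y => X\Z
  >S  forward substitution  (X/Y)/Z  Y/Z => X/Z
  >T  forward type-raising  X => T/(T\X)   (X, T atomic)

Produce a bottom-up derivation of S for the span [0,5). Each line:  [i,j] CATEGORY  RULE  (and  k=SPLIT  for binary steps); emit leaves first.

[0,1] (S/(S\N))/NP  lex  "dog"
[1,2] NP/(NP\N)  lex  "built"
[2,3] S\PP  lex  "a"
[3,4] (NP\N)\(S\PP)  lex  "here"
[2,4] NP\N  <  k=3
[1,4] NP  >  k=2
[0,4] S/(S\N)  >  k=1
[4,5] S\N  lex  "some"
[0,5] S  >  k=4

[0,5] S   >
  [0,4] S/(S\N)   >
    [0,1] "dog" : (S/(S\N))/NP
    [1,4] NP   >
      [1,2] "built" : NP/(NP\N)
      [2,4] NP\N   <
        [2,3] "a" : S\PP
        [3,4] "here" : (NP\N)\(S\PP)
  [4,5] "some" : S\N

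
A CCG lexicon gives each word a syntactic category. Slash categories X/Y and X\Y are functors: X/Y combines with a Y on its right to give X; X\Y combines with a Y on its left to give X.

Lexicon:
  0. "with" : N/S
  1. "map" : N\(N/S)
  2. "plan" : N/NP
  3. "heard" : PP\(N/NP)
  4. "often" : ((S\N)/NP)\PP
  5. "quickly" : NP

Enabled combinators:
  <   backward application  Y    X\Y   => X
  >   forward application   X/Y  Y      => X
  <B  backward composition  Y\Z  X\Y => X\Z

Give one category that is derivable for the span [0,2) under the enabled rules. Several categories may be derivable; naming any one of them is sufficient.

N

[0,6] S   <
  [0,2] N   <
    [0,1] "with" : N/S
    [1,2] "map" : N\(N/S)
  [2,6] S\N   >
    [2,5] (S\N)/NP   <
      [2,4] PP   <
        [2,3] "plan" : N/NP
        [3,4] "heard" : PP\(N/NP)
      [4,5] "often" : ((S\N)/NP)\PP
    [5,6] "quickly" : NP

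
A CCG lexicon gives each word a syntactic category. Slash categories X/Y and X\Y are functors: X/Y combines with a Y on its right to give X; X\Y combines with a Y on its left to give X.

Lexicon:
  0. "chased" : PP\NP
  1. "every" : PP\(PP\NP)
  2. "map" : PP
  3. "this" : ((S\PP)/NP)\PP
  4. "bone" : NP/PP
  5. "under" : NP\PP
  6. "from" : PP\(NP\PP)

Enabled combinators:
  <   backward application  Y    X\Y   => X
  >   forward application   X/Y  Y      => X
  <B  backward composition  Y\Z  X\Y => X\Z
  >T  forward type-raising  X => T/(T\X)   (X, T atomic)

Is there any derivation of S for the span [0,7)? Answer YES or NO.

YES

[0,7] S   <
  [0,2] PP   <
    [0,1] "chased" : PP\NP
    [1,2] "every" : PP\(PP\NP)
  [2,7] S\PP   >
    [2,4] (S\PP)/NP   <
      [2,3] "map" : PP
      [3,4] "this" : ((S\PP)/NP)\PP
    [4,7] NP   >
      [4,5] "bone" : NP/PP
      [5,7] PP   <
        [5,6] "under" : NP\PP
        [6,7] "from" : PP\(NP\PP)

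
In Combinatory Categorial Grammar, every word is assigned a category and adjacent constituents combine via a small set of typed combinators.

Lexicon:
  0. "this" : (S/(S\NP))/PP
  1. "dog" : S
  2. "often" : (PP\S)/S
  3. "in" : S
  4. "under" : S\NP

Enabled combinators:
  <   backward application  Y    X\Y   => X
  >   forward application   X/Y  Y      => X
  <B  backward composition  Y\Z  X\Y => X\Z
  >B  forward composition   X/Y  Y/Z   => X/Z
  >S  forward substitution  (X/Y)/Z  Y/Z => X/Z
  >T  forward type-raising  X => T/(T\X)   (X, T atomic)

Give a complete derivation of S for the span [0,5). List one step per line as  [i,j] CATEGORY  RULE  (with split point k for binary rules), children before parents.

[0,5] S   >
  [0,4] S/(S\NP)   >
    [0,1] "this" : (S/(S\NP))/PP
    [1,4] PP   <
      [1,2] "dog" : S
      [2,4] PP\S   >
        [2,3] "often" : (PP\S)/S
        [3,4] "in" : S
  [4,5] "under" : S\NP

[0,1] (S/(S\NP))/PP  lex  "this"
[1,2] S  lex  "dog"
[2,3] (PP\S)/S  lex  "often"
[3,4] S  lex  "in"
[2,4] PP\S  >  k=3
[1,4] PP  <  k=2
[0,4] S/(S\NP)  >  k=1
[4,5] S\NP  lex  "under"
[0,5] S  >  k=4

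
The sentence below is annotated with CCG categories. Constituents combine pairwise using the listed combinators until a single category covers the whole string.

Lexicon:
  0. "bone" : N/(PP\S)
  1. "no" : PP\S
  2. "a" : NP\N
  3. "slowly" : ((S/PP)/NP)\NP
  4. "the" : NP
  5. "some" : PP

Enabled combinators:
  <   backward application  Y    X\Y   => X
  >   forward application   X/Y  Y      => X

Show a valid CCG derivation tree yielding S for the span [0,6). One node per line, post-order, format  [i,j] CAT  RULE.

[0,1] N/(PP\S)  lex  "bone"
[1,2] PP\S  lex  "no"
[0,2] N  >  k=1
[2,3] NP\N  lex  "a"
[0,3] NP  <  k=2
[3,4] ((S/PP)/NP)\NP  lex  "slowly"
[0,4] (S/PP)/NP  <  k=3
[4,5] NP  lex  "the"
[0,5] S/PP  >  k=4
[5,6] PP  lex  "some"
[0,6] S  >  k=5

[0,6] S   >
  [0,5] S/PP   >
    [0,4] (S/PP)/NP   <
      [0,3] NP   <
        [0,2] N   >
          [0,1] "bone" : N/(PP\S)
          [1,2] "no" : PP\S
        [2,3] "a" : NP\N
      [3,4] "slowly" : ((S/PP)/NP)\NP
    [4,5] "the" : NP
  [5,6] "some" : PP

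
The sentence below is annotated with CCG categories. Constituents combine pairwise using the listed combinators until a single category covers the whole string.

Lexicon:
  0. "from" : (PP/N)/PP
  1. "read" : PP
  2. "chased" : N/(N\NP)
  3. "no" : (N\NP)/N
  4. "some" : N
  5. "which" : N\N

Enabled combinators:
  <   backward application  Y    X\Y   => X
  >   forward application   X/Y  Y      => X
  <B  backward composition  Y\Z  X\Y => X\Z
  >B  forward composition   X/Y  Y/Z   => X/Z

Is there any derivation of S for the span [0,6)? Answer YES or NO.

NO

(PP/N)/PP PP N/(N\NP) (N\NP)/N N N\N
CKY chart[0,6] = {PP}; S ∉ chart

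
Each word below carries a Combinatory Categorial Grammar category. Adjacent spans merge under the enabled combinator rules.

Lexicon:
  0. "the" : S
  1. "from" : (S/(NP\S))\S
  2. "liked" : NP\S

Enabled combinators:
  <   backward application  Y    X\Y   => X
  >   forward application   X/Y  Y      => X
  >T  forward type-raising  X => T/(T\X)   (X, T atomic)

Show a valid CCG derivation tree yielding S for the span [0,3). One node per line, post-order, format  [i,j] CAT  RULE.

[0,3] S   >
  [0,2] S/(NP\S)   <
    [0,1] "the" : S
    [1,2] "from" : (S/(NP\S))\S
  [2,3] "liked" : NP\S

[0,1] S  lex  "the"
[1,2] (S/(NP\S))\S  lex  "from"
[0,2] S/(NP\S)  <  k=1
[2,3] NP\S  lex  "liked"
[0,3] S  >  k=2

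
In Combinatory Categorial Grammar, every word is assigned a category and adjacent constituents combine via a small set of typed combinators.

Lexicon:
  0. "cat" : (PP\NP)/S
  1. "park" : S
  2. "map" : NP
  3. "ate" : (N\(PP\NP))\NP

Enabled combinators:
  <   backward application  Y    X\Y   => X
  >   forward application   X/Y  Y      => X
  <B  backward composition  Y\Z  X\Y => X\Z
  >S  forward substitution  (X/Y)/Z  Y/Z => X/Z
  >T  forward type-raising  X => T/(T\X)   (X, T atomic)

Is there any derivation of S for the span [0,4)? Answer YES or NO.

NO

(PP\NP)/S S NP (N\(PP\NP))\NP
CKY chart[0,4] = {N, N/(N\N), NP/(NP\N), PP/(PP\N), S/(S\N)}; S ∉ chart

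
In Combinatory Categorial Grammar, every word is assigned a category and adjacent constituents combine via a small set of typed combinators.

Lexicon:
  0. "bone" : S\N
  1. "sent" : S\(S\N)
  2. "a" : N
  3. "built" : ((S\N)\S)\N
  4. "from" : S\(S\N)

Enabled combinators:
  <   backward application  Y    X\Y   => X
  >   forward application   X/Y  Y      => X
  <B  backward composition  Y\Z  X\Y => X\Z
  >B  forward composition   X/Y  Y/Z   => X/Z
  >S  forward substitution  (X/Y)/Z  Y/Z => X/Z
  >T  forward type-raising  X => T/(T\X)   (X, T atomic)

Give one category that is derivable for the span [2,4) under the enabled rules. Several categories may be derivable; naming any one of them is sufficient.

(S\N)\S

[0,5] S   <
  [0,4] S\N   <
    [0,2] S   <
      [0,1] "bone" : S\N
      [1,2] "sent" : S\(S\N)
    [2,4] (S\N)\S   <
      [2,3] "a" : N
      [3,4] "built" : ((S\N)\S)\N
  [4,5] "from" : S\(S\N)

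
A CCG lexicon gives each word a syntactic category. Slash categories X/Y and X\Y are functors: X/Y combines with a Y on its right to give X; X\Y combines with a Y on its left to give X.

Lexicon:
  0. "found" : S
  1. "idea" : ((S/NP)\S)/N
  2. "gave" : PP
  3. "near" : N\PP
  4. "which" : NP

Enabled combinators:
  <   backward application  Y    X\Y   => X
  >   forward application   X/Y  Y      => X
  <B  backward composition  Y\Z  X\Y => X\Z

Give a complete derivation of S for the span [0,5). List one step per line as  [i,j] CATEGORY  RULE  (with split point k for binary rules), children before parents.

[0,1] S  lex  "found"
[1,2] ((S/NP)\S)/N  lex  "idea"
[2,3] PP  lex  "gave"
[3,4] N\PP  lex  "near"
[2,4] N  <  k=3
[1,4] (S/NP)\S  >  k=2
[0,4] S/NP  <  k=1
[4,5] NP  lex  "which"
[0,5] S  >  k=4

[0,5] S   >
  [0,4] S/NP   <
    [0,1] "found" : S
    [1,4] (S/NP)\S   >
      [1,2] "idea" : ((S/NP)\S)/N
      [2,4] N   <
        [2,3] "gave" : PP
        [3,4] "near" : N\PP
  [4,5] "which" : NP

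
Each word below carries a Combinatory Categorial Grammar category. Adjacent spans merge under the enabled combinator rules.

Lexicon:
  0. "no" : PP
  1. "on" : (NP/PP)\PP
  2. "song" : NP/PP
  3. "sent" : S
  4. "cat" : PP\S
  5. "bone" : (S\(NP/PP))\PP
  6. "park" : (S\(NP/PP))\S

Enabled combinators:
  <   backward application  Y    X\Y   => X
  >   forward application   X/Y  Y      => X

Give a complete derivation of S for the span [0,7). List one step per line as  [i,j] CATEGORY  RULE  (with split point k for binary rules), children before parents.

[0,1] PP  lex  "no"
[1,2] (NP/PP)\PP  lex  "on"
[0,2] NP/PP  <  k=1
[2,3] NP/PP  lex  "song"
[3,4] S  lex  "sent"
[4,5] PP\S  lex  "cat"
[3,5] PP  <  k=4
[5,6] (S\(NP/PP))\PP  lex  "bone"
[3,6] S\(NP/PP)  <  k=5
[2,6] S  <  k=3
[6,7] (S\(NP/PP))\S  lex  "park"
[2,7] S\(NP/PP)  <  k=6
[0,7] S  <  k=2

[0,7] S   <
  [0,2] NP/PP   <
    [0,1] "no" : PP
    [1,2] "on" : (NP/PP)\PP
  [2,7] S\(NP/PP)   <
    [2,6] S   <
      [2,3] "song" : NP/PP
      [3,6] S\(NP/PP)   <
        [3,5] PP   <
          [3,4] "sent" : S
          [4,5] "cat" : PP\S
        [5,6] "bone" : (S\(NP/PP))\PP
    [6,7] "park" : (S\(NP/PP))\S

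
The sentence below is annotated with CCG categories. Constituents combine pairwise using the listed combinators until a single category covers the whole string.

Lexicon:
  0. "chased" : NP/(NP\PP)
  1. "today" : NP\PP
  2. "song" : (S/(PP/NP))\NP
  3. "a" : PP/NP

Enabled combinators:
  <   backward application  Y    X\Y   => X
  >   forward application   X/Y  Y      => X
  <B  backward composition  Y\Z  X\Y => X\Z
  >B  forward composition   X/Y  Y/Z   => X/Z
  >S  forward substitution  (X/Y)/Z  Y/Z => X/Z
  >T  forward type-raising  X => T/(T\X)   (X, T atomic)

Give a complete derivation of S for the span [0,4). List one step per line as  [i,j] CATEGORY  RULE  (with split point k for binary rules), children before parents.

[0,1] NP/(NP\PP)  lex  "chased"
[1,2] NP\PP  lex  "today"
[0,2] NP  >  k=1
[2,3] (S/(PP/NP))\NP  lex  "song"
[0,3] S/(PP/NP)  <  k=2
[3,4] PP/NP  lex  "a"
[0,4] S  >  k=3

[0,4] S   >
  [0,3] S/(PP/NP)   <
    [0,2] NP   >
      [0,1] "chased" : NP/(NP\PP)
      [1,2] "today" : NP\PP
    [2,3] "song" : (S/(PP/NP))\NP
  [3,4] "a" : PP/NP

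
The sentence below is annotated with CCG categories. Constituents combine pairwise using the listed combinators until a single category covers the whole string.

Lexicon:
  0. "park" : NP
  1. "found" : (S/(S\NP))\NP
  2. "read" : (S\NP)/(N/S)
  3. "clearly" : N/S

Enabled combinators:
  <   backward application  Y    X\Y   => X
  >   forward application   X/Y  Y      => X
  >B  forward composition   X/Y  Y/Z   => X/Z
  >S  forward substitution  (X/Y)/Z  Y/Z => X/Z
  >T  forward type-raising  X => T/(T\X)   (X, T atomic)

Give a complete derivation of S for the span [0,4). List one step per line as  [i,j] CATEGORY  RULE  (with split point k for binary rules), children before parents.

[0,1] NP  lex  "park"
[1,2] (S/(S\NP))\NP  lex  "found"
[0,2] S/(S\NP)  <  k=1
[2,3] (S\NP)/(N/S)  lex  "read"
[3,4] N/S  lex  "clearly"
[2,4] S\NP  >  k=3
[0,4] S  >  k=2

[0,4] S   >
  [0,2] S/(S\NP)   <
    [0,1] "park" : NP
    [1,2] "found" : (S/(S\NP))\NP
  [2,4] S\NP   >
    [2,3] "read" : (S\NP)/(N/S)
    [3,4] "clearly" : N/S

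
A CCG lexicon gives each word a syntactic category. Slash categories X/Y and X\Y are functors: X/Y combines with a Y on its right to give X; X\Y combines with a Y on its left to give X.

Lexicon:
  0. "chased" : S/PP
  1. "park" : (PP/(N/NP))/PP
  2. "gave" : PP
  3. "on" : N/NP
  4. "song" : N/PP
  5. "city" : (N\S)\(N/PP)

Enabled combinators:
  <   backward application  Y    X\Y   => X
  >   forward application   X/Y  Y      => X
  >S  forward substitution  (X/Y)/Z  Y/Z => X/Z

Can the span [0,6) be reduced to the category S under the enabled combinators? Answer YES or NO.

NO

S/PP (PP/(N/NP))/PP PP N/NP N/PP (N\S)\(N/PP)
CKY chart[0,6] = {N}; S ∉ chart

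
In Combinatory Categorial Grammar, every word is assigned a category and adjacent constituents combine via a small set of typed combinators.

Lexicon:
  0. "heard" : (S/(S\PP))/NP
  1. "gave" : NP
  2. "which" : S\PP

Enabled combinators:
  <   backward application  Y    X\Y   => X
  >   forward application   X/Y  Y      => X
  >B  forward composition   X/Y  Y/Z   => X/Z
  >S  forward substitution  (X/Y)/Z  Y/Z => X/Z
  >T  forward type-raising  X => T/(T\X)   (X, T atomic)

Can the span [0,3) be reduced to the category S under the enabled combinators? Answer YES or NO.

YES

[0,3] S   >
  [0,2] S/(S\PP)   >
    [0,1] "heard" : (S/(S\PP))/NP
    [1,2] "gave" : NP
  [2,3] "which" : S\PP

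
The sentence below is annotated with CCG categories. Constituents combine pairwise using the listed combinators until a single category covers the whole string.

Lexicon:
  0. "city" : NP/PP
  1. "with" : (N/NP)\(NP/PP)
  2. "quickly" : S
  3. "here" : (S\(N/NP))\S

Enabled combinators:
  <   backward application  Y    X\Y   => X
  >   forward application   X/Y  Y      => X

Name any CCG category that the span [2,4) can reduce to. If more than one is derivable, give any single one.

S\(N/NP)

[0,4] S   <
  [0,2] N/NP   <
    [0,1] "city" : NP/PP
    [1,2] "with" : (N/NP)\(NP/PP)
  [2,4] S\(N/NP)   <
    [2,3] "quickly" : S
    [3,4] "here" : (S\(N/NP))\S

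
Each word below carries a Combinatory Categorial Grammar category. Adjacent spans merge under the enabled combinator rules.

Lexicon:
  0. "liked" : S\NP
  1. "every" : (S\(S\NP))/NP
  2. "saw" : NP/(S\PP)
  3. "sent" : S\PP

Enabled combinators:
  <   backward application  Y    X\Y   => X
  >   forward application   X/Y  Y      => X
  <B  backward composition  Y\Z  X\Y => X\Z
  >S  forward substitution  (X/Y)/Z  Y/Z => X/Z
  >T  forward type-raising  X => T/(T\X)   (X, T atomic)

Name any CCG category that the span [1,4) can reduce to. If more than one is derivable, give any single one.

[0,4] S   <
  [0,1] "liked" : S\NP
  [1,4] S\(S\NP)   >
    [1,2] "every" : (S\(S\NP))/NP
    [2,4] NP   >
      [2,3] "saw" : NP/(S\PP)
      [3,4] "sent" : S\PP

S\(S\NP)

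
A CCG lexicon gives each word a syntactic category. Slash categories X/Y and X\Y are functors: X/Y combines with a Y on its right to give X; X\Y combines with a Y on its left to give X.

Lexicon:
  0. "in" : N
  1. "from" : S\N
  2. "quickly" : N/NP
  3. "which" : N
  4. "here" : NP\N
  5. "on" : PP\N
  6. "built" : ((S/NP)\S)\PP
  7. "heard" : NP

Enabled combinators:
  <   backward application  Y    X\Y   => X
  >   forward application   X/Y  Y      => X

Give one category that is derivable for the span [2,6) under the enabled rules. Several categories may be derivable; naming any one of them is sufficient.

[0,8] S   >
  [0,7] S/NP   <
    [0,2] S   <
      [0,1] "in" : N
      [1,2] "from" : S\N
    [2,7] (S/NP)\S   <
      [2,6] PP   <
        [2,5] N   >
          [2,3] "quickly" : N/NP
          [3,5] NP   <
            [3,4] "which" : N
            [4,5] "here" : NP\N
        [5,6] "on" : PP\N
      [6,7] "built" : ((S/NP)\S)\PP
  [7,8] "heard" : NP

PP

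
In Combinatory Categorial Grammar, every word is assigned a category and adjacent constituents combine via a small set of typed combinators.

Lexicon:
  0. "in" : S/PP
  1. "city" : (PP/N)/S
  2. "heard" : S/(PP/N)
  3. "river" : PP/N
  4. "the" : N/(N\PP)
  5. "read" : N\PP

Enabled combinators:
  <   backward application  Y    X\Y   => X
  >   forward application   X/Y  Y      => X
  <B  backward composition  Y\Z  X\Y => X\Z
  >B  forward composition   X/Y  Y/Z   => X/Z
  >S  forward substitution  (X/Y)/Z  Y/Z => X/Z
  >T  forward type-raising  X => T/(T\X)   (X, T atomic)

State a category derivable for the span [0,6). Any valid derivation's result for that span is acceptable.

[0,6] S   >
  [0,1] "in" : S/PP
  [1,6] PP   >
    [1,4] PP/N   >
      [1,2] "city" : (PP/N)/S
      [2,4] S   >
        [2,3] "heard" : S/(PP/N)
        [3,4] "river" : PP/N
    [4,6] N   >
      [4,5] "the" : N/(N\PP)
      [5,6] "read" : N\PP

S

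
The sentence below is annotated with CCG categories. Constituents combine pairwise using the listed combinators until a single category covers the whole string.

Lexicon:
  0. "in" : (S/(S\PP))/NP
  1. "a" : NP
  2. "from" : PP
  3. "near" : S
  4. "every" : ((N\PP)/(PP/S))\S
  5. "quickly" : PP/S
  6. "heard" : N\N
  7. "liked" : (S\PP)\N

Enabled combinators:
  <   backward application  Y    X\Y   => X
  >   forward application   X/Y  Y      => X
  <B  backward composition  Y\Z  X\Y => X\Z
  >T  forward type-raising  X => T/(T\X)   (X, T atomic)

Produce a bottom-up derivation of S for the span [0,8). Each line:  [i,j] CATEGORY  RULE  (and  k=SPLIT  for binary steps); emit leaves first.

[0,1] (S/(S\PP))/NP  lex  "in"
[1,2] NP  lex  "a"
[0,2] S/(S\PP)  >  k=1
[2,3] PP  lex  "from"
[2,3] N/(N\PP)  >T
[3,4] S  lex  "near"
[4,5] ((N\PP)/(PP/S))\S  lex  "every"
[3,5] (N\PP)/(PP/S)  <  k=4
[5,6] PP/S  lex  "quickly"
[3,6] N\PP  >  k=5
[6,7] N\N  lex  "heard"
[3,7] N\PP  <B  k=6
[2,7] N  >  k=3
[7,8] (S\PP)\N  lex  "liked"
[2,8] S\PP  <  k=7
[0,8] S  >  k=2

[0,8] S   >
  [0,2] S/(S\PP)   >
    [0,1] "in" : (S/(S\PP))/NP
    [1,2] "a" : NP
  [2,8] S\PP   <
    [2,7] N   >
      [2,3] N/(N\PP)   >T
        [2,3] "from" : PP
      [3,7] N\PP   <B
        [3,6] N\PP   >
          [3,5] (N\PP)/(PP/S)   <
            [3,4] "near" : S
            [4,5] "every" : ((N\PP)/(PP/S))\S
          [5,6] "quickly" : PP/S
        [6,7] "heard" : N\N
    [7,8] "liked" : (S\PP)\N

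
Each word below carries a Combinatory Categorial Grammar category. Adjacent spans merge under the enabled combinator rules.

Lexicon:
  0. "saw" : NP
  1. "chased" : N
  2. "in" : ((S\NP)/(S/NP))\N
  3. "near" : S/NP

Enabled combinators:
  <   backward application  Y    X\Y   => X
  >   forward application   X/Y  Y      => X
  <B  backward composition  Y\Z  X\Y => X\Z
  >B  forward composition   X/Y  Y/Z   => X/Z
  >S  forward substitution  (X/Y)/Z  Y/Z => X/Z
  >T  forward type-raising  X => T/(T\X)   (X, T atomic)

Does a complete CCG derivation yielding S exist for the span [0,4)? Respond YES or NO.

[0,4] S   <
  [0,1] "saw" : NP
  [1,4] S\NP   >
    [1,3] (S\NP)/(S/NP)   <
      [1,2] "chased" : N
      [2,3] "in" : ((S\NP)/(S/NP))\N
    [3,4] "near" : S/NP

YES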